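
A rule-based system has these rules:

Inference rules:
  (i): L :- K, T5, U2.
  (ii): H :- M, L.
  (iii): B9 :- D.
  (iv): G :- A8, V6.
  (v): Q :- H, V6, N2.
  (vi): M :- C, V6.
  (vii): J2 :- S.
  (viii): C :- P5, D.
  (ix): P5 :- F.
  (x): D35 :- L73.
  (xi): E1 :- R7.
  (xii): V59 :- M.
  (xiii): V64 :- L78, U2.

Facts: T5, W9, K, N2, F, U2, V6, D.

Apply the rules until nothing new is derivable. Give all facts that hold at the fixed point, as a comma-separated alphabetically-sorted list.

B9, C, D, F, H, K, L, M, N2, P5, Q, T5, U2, V59, V6, W9

Round 1: (i) [L :- K, T5, U2.]; (iii) [B9 :- D.]; (ix) [P5 :- F.]. New: L, B9, P5.
Round 2: (viii) [C :- P5, D.]. New: C.
Round 3: (vi) [M :- C, V6.]. New: M.
Round 4: (ii) [H :- M, L.]; (xii) [V59 :- M.]. New: H, V59.
Round 5: (v) [Q :- H, V6, N2.]. New: Q.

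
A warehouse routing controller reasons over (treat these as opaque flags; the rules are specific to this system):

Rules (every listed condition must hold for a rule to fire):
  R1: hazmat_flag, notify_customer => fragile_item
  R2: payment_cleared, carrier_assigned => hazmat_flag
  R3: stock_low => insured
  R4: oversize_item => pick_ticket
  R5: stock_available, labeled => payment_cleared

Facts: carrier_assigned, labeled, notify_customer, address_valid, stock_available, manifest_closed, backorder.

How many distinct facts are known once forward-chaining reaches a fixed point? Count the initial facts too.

Round 1: R5 [stock_available, labeled => payment_cleared]. Adds payment_cleared.
Round 2: R2 [payment_cleared, carrier_assigned => hazmat_flag]. Adds hazmat_flag.
Round 3: R1 [hazmat_flag, notify_customer => fragile_item]. Adds fragile_item.
Closure: {address_valid, backorder, carrier_assigned, fragile_item, hazmat_flag, labeled, manifest_closed, notify_customer, payment_cleared, stock_available} — 10 facts.

10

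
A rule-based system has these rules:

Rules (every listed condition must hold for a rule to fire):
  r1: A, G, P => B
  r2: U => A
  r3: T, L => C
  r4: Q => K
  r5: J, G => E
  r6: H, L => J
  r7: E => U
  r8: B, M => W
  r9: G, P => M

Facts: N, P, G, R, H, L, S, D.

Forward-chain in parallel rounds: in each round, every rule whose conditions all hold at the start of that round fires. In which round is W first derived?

[1] r6 [H, L => J]; r9 [G, P => M]. ⇒ new: J, M.
[2] r5 [J, G => E]. ⇒ new: E.
[3] r7 [E => U]. ⇒ new: U.
[4] r2 [U => A]. ⇒ new: A.
[5] r1 [A, G, P => B]. ⇒ new: B.
[6] r8 [B, M => W]. ⇒ new: W.
W first appears in round 6.

6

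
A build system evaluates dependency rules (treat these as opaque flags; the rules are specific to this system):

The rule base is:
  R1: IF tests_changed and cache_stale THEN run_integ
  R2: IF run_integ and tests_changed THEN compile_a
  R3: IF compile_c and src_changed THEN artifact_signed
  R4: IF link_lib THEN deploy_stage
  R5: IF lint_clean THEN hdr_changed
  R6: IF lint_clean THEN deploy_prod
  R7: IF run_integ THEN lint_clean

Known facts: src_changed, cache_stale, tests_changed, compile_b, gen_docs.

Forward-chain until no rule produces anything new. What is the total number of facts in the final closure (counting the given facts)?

Round 1 fires R1, giving run_integ.
Round 2 fires R2, R7, giving compile_a, lint_clean.
Round 3 fires R5, R6, giving hdr_changed, deploy_prod.
Closure: {cache_stale, compile_a, compile_b, deploy_prod, gen_docs, hdr_changed, lint_clean, run_integ, src_changed, tests_changed} — 10 facts.

10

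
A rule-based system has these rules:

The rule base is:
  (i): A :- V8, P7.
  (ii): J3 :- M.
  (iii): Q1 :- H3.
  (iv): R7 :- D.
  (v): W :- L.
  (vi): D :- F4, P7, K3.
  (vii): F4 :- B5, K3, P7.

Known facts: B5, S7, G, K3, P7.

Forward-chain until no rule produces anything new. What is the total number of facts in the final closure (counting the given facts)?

8

Round 1: (vii) [F4 :- B5, K3, P7.]. New: F4.
Round 2: (vi) [D :- F4, P7, K3.]. New: D.
Round 3: (iv) [R7 :- D.]. New: R7.
Closure: {B5, D, F4, G, K3, P7, R7, S7} — 8 facts.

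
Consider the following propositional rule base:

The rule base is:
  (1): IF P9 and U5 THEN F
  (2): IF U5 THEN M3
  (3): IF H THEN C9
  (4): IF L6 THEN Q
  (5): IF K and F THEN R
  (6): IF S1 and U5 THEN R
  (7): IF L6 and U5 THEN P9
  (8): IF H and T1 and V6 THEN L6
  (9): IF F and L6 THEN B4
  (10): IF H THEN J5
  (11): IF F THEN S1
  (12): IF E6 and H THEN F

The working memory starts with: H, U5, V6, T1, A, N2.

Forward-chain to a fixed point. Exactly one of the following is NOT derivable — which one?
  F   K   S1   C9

[1] (2) [IF U5 THEN M3]; (3) [IF H THEN C9]; (8) [IF H and T1 and V6 THEN L6]; (10) [IF H THEN J5]. ⇒ new: M3, C9, L6, J5.
[2] (4) [IF L6 THEN Q]; (7) [IF L6 and U5 THEN P9]. ⇒ new: Q, P9.
[3] (1) [IF P9 and U5 THEN F]. ⇒ new: F.
[4] (9) [IF F and L6 THEN B4]; (11) [IF F THEN S1]. ⇒ new: B4, S1.
[5] (6) [IF S1 and U5 THEN R]. ⇒ new: R.
Derived: C9 (round 1), S1 (round 4), F (round 3). K never appears in any round.

K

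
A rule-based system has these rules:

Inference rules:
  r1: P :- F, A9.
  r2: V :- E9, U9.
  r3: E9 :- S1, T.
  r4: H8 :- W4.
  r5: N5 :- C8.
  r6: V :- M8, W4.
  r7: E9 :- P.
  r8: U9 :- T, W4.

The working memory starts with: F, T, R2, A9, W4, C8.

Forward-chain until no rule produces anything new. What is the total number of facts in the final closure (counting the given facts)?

[1] r1 [P :- F, A9.]; r4 [H8 :- W4.]; r5 [N5 :- C8.]; r8 [U9 :- T, W4.]. ⇒ new: P, H8, N5, U9.
[2] r7 [E9 :- P.]. ⇒ new: E9.
[3] r2 [V :- E9, U9.]. ⇒ new: V.
Closure: {A9, C8, E9, F, H8, N5, P, R2, T, U9, V, W4} — 12 facts.

12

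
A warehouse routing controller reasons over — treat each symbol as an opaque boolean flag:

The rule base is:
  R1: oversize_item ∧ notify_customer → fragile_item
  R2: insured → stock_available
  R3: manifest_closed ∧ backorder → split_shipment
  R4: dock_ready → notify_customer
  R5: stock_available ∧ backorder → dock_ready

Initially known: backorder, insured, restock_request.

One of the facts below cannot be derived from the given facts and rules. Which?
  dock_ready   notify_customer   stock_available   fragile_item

Round 1 fires R2, giving stock_available.
Round 2 fires R5, giving dock_ready.
Round 3 fires R4, giving notify_customer.
Derived: stock_available (round 1), notify_customer (round 3), dock_ready (round 2). fragile_item never appears in any round.

fragile_item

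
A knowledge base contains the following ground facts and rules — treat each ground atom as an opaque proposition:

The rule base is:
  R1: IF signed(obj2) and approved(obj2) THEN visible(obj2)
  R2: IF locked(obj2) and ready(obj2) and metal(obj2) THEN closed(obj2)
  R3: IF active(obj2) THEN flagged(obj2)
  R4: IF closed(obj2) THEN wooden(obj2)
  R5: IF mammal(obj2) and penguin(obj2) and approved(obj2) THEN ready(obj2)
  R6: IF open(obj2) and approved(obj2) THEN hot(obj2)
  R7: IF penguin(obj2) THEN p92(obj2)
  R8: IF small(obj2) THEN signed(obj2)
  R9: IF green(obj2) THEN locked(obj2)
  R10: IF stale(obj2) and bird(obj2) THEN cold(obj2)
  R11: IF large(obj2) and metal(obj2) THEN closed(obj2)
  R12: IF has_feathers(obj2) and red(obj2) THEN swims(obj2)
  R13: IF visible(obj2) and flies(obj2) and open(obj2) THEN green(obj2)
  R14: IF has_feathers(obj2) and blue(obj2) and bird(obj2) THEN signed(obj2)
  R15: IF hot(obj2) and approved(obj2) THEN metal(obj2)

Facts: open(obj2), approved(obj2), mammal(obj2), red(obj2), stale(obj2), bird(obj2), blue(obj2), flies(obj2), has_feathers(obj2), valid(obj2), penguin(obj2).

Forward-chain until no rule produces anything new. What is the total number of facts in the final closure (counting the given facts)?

23

[1] R5 [IF mammal(obj2) and penguin(obj2) and approved(obj2) THEN ready(obj2)]; R6 [IF open(obj2) and approved(obj2) THEN hot(obj2)]; R7 [IF penguin(obj2) THEN p92(obj2)]; R10 [IF stale(obj2) and bird(obj2) THEN cold(obj2)]; R12 [IF has_feathers(obj2) and red(obj2) THEN swims(obj2)]; R14 [IF has_feathers(obj2) and blue(obj2) and bird(obj2) THEN signed(obj2)]. ⇒ new: ready(obj2), hot(obj2), p92(obj2), cold(obj2), swims(obj2), signed(obj2).
[2] R1 [IF signed(obj2) and approved(obj2) THEN visible(obj2)]; R15 [IF hot(obj2) and approved(obj2) THEN metal(obj2)]. ⇒ new: visible(obj2), metal(obj2).
[3] R13 [IF visible(obj2) and flies(obj2) and open(obj2) THEN green(obj2)]. ⇒ new: green(obj2).
[4] R9 [IF green(obj2) THEN locked(obj2)]. ⇒ new: locked(obj2).
[5] R2 [IF locked(obj2) and ready(obj2) and metal(obj2) THEN closed(obj2)]. ⇒ new: closed(obj2).
[6] R4 [IF closed(obj2) THEN wooden(obj2)]. ⇒ new: wooden(obj2).
Closure: {approved(obj2), bird(obj2), blue(obj2), closed(obj2), cold(obj2), flies(obj2), green(obj2), has_feathers(obj2), hot(obj2), locked(obj2), mammal(obj2), metal(obj2), open(obj2), p92(obj2), penguin(obj2), ready(obj2), red(obj2), signed(obj2), stale(obj2), swims(obj2), valid(obj2), visible(obj2), wooden(obj2)} — 23 facts.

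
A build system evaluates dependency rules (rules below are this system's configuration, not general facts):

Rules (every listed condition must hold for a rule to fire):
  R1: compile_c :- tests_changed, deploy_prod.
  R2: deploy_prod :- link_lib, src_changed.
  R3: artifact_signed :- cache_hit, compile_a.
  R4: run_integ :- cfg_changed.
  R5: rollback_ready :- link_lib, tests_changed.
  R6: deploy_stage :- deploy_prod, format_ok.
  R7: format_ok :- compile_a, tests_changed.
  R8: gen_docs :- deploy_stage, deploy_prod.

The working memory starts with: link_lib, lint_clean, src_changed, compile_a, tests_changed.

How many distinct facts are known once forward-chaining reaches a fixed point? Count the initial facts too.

11

Round 1: R2 [deploy_prod :- link_lib, src_changed.]; R5 [rollback_ready :- link_lib, tests_changed.]; R7 [format_ok :- compile_a, tests_changed.]. New: deploy_prod, rollback_ready, format_ok.
Round 2: R1 [compile_c :- tests_changed, deploy_prod.]; R6 [deploy_stage :- deploy_prod, format_ok.]. New: compile_c, deploy_stage.
Round 3: R8 [gen_docs :- deploy_stage, deploy_prod.]. New: gen_docs.
Closure: {compile_a, compile_c, deploy_prod, deploy_stage, format_ok, gen_docs, link_lib, lint_clean, rollback_ready, src_changed, tests_changed} — 11 facts.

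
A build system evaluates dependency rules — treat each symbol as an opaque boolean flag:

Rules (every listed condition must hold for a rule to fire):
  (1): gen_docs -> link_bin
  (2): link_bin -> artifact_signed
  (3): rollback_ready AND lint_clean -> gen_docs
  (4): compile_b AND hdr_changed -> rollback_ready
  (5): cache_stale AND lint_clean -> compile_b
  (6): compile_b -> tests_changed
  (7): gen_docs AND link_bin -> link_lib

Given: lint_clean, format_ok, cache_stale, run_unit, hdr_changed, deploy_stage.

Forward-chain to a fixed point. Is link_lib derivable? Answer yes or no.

yes

Round 1 — (5), derive compile_b.
Round 2 — (4), (6), derive rollback_ready, tests_changed.
Round 3 — (3), derive gen_docs.
Round 4 — (1), derive link_bin.
Round 5 — (2), (7), derive artifact_signed, link_lib.
link_lib appears in round 5, so it is derivable.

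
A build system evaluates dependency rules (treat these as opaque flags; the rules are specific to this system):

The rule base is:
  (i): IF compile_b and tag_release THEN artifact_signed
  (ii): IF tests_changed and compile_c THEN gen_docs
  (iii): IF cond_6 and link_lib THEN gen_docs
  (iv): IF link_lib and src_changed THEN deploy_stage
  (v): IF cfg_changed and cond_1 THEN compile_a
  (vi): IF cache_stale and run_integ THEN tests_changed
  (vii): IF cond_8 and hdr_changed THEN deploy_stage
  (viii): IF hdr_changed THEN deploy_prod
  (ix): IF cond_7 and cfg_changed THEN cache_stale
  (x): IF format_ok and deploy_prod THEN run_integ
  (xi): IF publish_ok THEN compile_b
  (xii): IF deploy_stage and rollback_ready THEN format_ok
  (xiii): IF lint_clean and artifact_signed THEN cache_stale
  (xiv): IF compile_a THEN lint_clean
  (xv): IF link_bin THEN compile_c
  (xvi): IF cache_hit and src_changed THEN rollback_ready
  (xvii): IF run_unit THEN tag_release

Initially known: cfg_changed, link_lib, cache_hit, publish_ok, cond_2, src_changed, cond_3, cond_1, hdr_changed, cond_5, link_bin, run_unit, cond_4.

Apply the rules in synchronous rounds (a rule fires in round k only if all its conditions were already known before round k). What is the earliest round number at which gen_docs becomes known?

5

Round 1: (iv) [IF link_lib and src_changed THEN deploy_stage]; (v) [IF cfg_changed and cond_1 THEN compile_a]; (viii) [IF hdr_changed THEN deploy_prod]; (xi) [IF publish_ok THEN compile_b]; (xv) [IF link_bin THEN compile_c]; (xvi) [IF cache_hit and src_changed THEN rollback_ready]; (xvii) [IF run_unit THEN tag_release]. New: deploy_stage, compile_a, deploy_prod, compile_b, compile_c, rollback_ready, tag_release.
Round 2: (i) [IF compile_b and tag_release THEN artifact_signed]; (xii) [IF deploy_stage and rollback_ready THEN format_ok]; (xiv) [IF compile_a THEN lint_clean]. New: artifact_signed, format_ok, lint_clean.
Round 3: (x) [IF format_ok and deploy_prod THEN run_integ]; (xiii) [IF lint_clean and artifact_signed THEN cache_stale]. New: run_integ, cache_stale.
Round 4: (vi) [IF cache_stale and run_integ THEN tests_changed]. New: tests_changed.
Round 5: (ii) [IF tests_changed and compile_c THEN gen_docs]. New: gen_docs.
gen_docs first appears in round 5.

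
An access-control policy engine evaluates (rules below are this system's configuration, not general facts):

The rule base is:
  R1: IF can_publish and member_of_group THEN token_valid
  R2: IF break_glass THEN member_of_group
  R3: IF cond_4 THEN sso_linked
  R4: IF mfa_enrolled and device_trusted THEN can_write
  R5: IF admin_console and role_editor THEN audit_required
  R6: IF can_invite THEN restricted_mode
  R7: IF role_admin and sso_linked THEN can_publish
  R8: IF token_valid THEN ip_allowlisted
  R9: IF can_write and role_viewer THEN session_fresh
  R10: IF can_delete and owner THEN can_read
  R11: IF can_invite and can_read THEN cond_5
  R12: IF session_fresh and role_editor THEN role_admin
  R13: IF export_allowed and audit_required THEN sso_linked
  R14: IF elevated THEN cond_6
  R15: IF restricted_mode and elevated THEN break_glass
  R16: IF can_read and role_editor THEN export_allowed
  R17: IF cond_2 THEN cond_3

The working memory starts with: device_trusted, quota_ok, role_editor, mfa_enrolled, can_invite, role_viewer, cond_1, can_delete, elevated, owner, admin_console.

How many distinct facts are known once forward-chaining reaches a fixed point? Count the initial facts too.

Round 1 fires R4, R5, R6, R10, R14, giving can_write, audit_required, restricted_mode, can_read, cond_6.
Round 2 fires R9, R11, R15, R16, giving session_fresh, cond_5, break_glass, export_allowed.
Round 3 fires R2, R12, R13, giving member_of_group, role_admin, sso_linked.
Round 4 fires R7, giving can_publish.
Round 5 fires R1, giving token_valid.
Round 6 fires R8, giving ip_allowlisted.
Closure: {admin_console, audit_required, break_glass, can_delete, can_invite, can_publish, can_read, can_write, cond_1, cond_5, cond_6, device_trusted, elevated, export_allowed, ip_allowlisted, member_of_group, mfa_enrolled, owner, quota_ok, restricted_mode, role_admin, role_editor, role_viewer, session_fresh, sso_linked, token_valid} — 26 facts.

26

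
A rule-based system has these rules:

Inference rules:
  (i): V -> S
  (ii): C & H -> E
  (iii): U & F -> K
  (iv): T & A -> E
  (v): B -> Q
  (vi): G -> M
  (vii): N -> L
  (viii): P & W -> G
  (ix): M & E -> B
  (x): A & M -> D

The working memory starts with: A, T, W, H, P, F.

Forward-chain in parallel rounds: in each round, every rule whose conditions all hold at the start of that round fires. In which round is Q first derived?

[1] (iv) [T & A -> E]; (viii) [P & W -> G]. ⇒ new: E, G.
[2] (vi) [G -> M]. ⇒ new: M.
[3] (ix) [M & E -> B]; (x) [A & M -> D]. ⇒ new: B, D.
[4] (v) [B -> Q]. ⇒ new: Q.
Q first appears in round 4.

4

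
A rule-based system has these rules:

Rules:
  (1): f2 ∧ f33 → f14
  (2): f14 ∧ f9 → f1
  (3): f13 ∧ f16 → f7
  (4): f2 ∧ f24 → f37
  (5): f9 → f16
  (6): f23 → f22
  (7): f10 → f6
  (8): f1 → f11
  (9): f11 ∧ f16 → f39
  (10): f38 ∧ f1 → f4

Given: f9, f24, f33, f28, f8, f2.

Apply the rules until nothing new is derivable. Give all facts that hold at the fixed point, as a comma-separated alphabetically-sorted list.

Round 1 — (1), (4), (5), derive f14, f37, f16.
Round 2 — (2), derive f1.
Round 3 — (8), derive f11.
Round 4 — (9), derive f39.

f1, f11, f14, f16, f2, f24, f28, f33, f37, f39, f8, f9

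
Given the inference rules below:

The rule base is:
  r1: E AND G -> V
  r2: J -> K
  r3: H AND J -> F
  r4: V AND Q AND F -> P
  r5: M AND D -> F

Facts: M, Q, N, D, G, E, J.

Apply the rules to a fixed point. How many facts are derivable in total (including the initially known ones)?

[1] r1 [E AND G -> V]; r2 [J -> K]; r5 [M AND D -> F]. ⇒ new: V, K, F.
[2] r4 [V AND Q AND F -> P]. ⇒ new: P.
Closure: {D, E, F, G, J, K, M, N, P, Q, V} — 11 facts.

11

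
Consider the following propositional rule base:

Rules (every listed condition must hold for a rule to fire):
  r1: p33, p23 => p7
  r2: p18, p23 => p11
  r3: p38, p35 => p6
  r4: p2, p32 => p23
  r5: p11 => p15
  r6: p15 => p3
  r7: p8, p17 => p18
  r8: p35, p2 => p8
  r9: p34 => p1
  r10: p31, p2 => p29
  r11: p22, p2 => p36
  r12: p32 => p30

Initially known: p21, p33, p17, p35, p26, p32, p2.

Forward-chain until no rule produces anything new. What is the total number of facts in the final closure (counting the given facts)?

15

Round 1: r4 [p2, p32 => p23]; r8 [p35, p2 => p8]; r12 [p32 => p30]. Adds p23, p8, p30.
Round 2: r1 [p33, p23 => p7]; r7 [p8, p17 => p18]. Adds p7, p18.
Round 3: r2 [p18, p23 => p11]. Adds p11.
Round 4: r5 [p11 => p15]. Adds p15.
Round 5: r6 [p15 => p3]. Adds p3.
Closure: {p11, p15, p17, p18, p2, p21, p23, p26, p3, p30, p32, p33, p35, p7, p8} — 15 facts.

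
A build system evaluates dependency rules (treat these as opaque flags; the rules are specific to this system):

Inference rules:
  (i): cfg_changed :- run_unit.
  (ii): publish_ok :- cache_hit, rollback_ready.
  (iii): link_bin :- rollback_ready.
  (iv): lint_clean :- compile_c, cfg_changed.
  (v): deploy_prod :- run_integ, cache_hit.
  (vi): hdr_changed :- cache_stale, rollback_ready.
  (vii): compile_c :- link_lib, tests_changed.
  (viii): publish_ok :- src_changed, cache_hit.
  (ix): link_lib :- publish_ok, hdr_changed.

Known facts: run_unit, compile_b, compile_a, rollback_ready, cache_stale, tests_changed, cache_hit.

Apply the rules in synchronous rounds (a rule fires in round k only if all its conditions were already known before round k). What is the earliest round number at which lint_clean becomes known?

4

Round 1: (i) [cfg_changed :- run_unit.]; (ii) [publish_ok :- cache_hit, rollback_ready.]; (iii) [link_bin :- rollback_ready.]; (vi) [hdr_changed :- cache_stale, rollback_ready.]. Adds cfg_changed, publish_ok, link_bin, hdr_changed.
Round 2: (ix) [link_lib :- publish_ok, hdr_changed.]. Adds link_lib.
Round 3: (vii) [compile_c :- link_lib, tests_changed.]. Adds compile_c.
Round 4: (iv) [lint_clean :- compile_c, cfg_changed.]. Adds lint_clean.
lint_clean first appears in round 4.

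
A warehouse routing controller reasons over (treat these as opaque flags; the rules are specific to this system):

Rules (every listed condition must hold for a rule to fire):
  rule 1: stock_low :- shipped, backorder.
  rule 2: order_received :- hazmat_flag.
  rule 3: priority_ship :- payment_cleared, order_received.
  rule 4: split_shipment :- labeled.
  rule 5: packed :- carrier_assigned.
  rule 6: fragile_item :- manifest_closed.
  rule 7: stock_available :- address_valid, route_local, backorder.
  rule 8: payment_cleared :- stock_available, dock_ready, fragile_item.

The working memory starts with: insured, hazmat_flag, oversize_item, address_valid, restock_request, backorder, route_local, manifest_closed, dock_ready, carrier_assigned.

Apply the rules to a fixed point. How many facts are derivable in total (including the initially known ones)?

Round 1: rule 2 [order_received :- hazmat_flag.]; rule 5 [packed :- carrier_assigned.]; rule 6 [fragile_item :- manifest_closed.]; rule 7 [stock_available :- address_valid, route_local, backorder.]. Adds order_received, packed, fragile_item, stock_available.
Round 2: rule 8 [payment_cleared :- stock_available, dock_ready, fragile_item.]. Adds payment_cleared.
Round 3: rule 3 [priority_ship :- payment_cleared, order_received.]. Adds priority_ship.
Closure: {address_valid, backorder, carrier_assigned, dock_ready, fragile_item, hazmat_flag, insured, manifest_closed, order_received, oversize_item, packed, payment_cleared, priority_ship, restock_request, route_local, stock_available} — 16 facts.

16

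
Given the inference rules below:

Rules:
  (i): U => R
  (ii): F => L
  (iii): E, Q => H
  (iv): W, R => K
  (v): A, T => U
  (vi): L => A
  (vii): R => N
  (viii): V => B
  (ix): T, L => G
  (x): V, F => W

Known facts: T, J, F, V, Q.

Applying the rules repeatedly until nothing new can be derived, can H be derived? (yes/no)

no

Round 1 — (ii), (viii), (x), derive L, B, W.
Round 2 — (vi), (ix), derive A, G.
Round 3 — (v), derive U.
Round 4 — (i), derive R.
Round 5 — (iv), (vii), derive K, N.
Fixed point reached. H is concluded only by (iii); (iii) needs E (never derived).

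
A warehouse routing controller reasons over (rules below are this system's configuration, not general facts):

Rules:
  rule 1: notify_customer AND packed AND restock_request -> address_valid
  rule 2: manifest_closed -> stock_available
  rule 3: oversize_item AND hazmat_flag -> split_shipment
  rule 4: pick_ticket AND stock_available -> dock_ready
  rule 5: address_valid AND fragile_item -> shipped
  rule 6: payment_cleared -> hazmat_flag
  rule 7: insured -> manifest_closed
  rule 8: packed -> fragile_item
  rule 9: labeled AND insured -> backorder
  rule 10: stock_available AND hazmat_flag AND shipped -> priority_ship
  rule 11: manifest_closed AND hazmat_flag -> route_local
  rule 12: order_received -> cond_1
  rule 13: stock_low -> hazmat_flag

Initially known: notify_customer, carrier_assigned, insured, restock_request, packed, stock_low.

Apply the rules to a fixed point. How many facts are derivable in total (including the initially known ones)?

Round 1: rule 1 [notify_customer AND packed AND restock_request -> address_valid]; rule 7 [insured -> manifest_closed]; rule 8 [packed -> fragile_item]; rule 13 [stock_low -> hazmat_flag]. New: address_valid, manifest_closed, fragile_item, hazmat_flag.
Round 2: rule 2 [manifest_closed -> stock_available]; rule 5 [address_valid AND fragile_item -> shipped]; rule 11 [manifest_closed AND hazmat_flag -> route_local]. New: stock_available, shipped, route_local.
Round 3: rule 10 [stock_available AND hazmat_flag AND shipped -> priority_ship]. New: priority_ship.
Closure: {address_valid, carrier_assigned, fragile_item, hazmat_flag, insured, manifest_closed, notify_customer, packed, priority_ship, restock_request, route_local, shipped, stock_available, stock_low} — 14 facts.

14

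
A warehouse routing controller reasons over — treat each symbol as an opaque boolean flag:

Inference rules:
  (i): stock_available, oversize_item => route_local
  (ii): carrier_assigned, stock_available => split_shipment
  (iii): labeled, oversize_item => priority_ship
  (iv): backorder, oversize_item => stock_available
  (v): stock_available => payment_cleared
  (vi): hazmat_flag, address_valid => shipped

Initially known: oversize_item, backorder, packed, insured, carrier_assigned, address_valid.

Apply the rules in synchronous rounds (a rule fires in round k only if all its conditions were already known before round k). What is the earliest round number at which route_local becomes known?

2

Round 1: (iv) [backorder, oversize_item => stock_available]. Adds stock_available.
Round 2: (i) [stock_available, oversize_item => route_local]; (ii) [carrier_assigned, stock_available => split_shipment]; (v) [stock_available => payment_cleared]. Adds route_local, split_shipment, payment_cleared.
route_local first appears in round 2.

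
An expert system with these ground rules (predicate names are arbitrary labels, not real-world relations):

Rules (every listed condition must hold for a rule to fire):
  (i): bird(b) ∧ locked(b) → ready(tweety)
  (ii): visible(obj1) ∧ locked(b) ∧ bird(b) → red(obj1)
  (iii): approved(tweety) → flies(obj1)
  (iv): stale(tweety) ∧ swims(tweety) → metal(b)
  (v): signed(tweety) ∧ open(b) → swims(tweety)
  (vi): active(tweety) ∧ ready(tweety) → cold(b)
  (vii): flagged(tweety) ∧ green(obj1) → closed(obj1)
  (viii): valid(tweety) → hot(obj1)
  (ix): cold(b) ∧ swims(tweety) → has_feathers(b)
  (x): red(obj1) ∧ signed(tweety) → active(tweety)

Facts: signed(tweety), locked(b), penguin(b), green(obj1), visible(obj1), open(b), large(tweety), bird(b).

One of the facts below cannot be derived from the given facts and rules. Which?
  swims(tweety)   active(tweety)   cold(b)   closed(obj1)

Round 1 fires (i), (ii), (v), giving ready(tweety), red(obj1), swims(tweety).
Round 2 fires (x), giving active(tweety).
Round 3 fires (vi), giving cold(b).
Round 4 fires (ix), giving has_feathers(b).
Derived: active(tweety) (round 2), cold(b) (round 3), swims(tweety) (round 1). closed(obj1) never appears in any round.

closed(obj1)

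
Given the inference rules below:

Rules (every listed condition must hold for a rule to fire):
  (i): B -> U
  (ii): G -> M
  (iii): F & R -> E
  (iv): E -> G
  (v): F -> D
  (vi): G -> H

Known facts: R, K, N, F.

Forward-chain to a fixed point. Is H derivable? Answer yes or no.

Round 1 — (iii), (v), derive E, D.
Round 2 — (iv), derive G.
Round 3 — (ii), (vi), derive M, H.
H appears in round 3, so it is derivable.

yes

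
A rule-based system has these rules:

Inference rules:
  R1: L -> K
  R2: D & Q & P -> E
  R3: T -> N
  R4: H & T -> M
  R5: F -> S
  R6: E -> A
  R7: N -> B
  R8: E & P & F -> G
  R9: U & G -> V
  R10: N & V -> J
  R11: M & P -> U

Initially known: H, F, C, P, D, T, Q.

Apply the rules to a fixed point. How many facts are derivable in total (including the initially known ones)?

17

Round 1 fires R2, R3, R4, R5, giving E, N, M, S.
Round 2 fires R6, R7, R8, R11, giving A, B, G, U.
Round 3 fires R9, giving V.
Round 4 fires R10, giving J.
Closure: {A, B, C, D, E, F, G, H, J, M, N, P, Q, S, T, U, V} — 17 facts.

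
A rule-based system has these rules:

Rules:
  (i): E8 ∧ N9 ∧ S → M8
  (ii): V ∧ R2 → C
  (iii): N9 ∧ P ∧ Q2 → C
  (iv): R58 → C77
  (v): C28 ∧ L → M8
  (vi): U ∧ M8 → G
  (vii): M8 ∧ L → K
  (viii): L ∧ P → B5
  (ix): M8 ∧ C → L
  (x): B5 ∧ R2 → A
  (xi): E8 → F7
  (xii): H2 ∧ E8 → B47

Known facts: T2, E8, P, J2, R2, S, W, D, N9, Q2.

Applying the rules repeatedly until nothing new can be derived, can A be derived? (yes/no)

[1] (i) [E8 ∧ N9 ∧ S → M8]; (iii) [N9 ∧ P ∧ Q2 → C]; (xi) [E8 → F7]. ⇒ new: M8, C, F7.
[2] (ix) [M8 ∧ C → L]. ⇒ new: L.
[3] (vii) [M8 ∧ L → K]; (viii) [L ∧ P → B5]. ⇒ new: K, B5.
[4] (x) [B5 ∧ R2 → A]. ⇒ new: A.
A appears in round 4, so it is derivable.

yes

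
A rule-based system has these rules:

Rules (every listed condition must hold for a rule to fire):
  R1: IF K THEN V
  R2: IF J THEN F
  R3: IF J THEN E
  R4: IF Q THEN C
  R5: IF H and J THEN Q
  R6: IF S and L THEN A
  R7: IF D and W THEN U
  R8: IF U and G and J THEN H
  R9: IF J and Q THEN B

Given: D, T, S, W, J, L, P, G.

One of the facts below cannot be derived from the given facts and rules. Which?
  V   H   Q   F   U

V

Round 1: R2 [IF J THEN F]; R3 [IF J THEN E]; R6 [IF S and L THEN A]; R7 [IF D and W THEN U]. New: F, E, A, U.
Round 2: R8 [IF U and G and J THEN H]. New: H.
Round 3: R5 [IF H and J THEN Q]. New: Q.
Round 4: R4 [IF Q THEN C]; R9 [IF J and Q THEN B]. New: C, B.
Derived: F (round 1), U (round 1), H (round 2), Q (round 3). V never appears in any round.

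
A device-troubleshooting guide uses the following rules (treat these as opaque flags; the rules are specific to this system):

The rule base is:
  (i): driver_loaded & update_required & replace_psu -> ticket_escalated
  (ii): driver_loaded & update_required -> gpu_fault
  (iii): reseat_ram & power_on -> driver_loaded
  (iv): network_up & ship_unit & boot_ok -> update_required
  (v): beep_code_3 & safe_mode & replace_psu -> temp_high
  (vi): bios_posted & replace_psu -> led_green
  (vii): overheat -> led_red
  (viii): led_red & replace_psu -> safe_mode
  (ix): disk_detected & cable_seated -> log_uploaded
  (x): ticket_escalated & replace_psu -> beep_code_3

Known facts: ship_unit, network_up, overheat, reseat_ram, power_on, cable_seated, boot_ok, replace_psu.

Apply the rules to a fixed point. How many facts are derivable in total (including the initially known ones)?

Round 1: (iii) [reseat_ram & power_on -> driver_loaded]; (iv) [network_up & ship_unit & boot_ok -> update_required]; (vii) [overheat -> led_red]. Adds driver_loaded, update_required, led_red.
Round 2: (i) [driver_loaded & update_required & replace_psu -> ticket_escalated]; (ii) [driver_loaded & update_required -> gpu_fault]; (viii) [led_red & replace_psu -> safe_mode]. Adds ticket_escalated, gpu_fault, safe_mode.
Round 3: (x) [ticket_escalated & replace_psu -> beep_code_3]. Adds beep_code_3.
Round 4: (v) [beep_code_3 & safe_mode & replace_psu -> temp_high]. Adds temp_high.
Closure: {beep_code_3, boot_ok, cable_seated, driver_loaded, gpu_fault, led_red, network_up, overheat, power_on, replace_psu, reseat_ram, safe_mode, ship_unit, temp_high, ticket_escalated, update_required} — 16 facts.

16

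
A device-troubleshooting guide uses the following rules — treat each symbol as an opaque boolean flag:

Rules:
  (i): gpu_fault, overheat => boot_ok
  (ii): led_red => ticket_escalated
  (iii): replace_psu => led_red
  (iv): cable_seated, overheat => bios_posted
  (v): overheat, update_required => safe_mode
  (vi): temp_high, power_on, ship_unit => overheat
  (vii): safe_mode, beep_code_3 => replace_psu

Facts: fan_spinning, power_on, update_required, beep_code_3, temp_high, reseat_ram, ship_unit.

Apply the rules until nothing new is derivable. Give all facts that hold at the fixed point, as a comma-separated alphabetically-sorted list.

beep_code_3, fan_spinning, led_red, overheat, power_on, replace_psu, reseat_ram, safe_mode, ship_unit, temp_high, ticket_escalated, update_required

Round 1 — (vi), derive overheat.
Round 2 — (v), derive safe_mode.
Round 3 — (vii), derive replace_psu.
Round 4 — (iii), derive led_red.
Round 5 — (ii), derive ticket_escalated.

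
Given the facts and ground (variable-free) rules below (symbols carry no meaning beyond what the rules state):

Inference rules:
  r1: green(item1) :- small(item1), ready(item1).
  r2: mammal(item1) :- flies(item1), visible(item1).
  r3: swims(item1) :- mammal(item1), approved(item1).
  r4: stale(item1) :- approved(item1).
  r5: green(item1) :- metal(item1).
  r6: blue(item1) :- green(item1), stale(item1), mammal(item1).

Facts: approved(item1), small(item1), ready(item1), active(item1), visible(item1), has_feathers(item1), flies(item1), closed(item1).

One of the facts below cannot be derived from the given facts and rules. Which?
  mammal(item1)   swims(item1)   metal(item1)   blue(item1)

metal(item1)

Round 1 — r1, r2, r4, derive green(item1), mammal(item1), stale(item1).
Round 2 — r3, r6, derive swims(item1), blue(item1).
Derived: mammal(item1) (round 1), blue(item1) (round 2), swims(item1) (round 2). metal(item1) never appears in any round.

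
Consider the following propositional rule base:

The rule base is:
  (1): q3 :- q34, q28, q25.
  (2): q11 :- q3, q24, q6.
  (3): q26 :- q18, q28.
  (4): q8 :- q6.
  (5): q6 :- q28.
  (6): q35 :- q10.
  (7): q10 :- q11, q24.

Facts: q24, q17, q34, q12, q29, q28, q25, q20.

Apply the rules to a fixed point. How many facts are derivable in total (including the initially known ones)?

14

Round 1: (1) [q3 :- q34, q28, q25.]; (5) [q6 :- q28.]. Adds q3, q6.
Round 2: (2) [q11 :- q3, q24, q6.]; (4) [q8 :- q6.]. Adds q11, q8.
Round 3: (7) [q10 :- q11, q24.]. Adds q10.
Round 4: (6) [q35 :- q10.]. Adds q35.
Closure: {q10, q11, q12, q17, q20, q24, q25, q28, q29, q3, q34, q35, q6, q8} — 14 facts.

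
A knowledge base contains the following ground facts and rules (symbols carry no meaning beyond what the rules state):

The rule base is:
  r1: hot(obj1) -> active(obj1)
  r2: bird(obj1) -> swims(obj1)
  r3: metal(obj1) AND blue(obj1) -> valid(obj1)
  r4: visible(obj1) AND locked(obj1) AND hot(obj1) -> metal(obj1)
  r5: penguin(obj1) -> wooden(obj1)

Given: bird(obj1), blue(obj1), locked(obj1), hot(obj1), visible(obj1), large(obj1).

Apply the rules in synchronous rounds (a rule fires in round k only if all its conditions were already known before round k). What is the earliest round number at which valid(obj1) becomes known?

2

Round 1 fires r1, r2, r4, giving active(obj1), swims(obj1), metal(obj1).
Round 2 fires r3, giving valid(obj1).
valid(obj1) first appears in round 2.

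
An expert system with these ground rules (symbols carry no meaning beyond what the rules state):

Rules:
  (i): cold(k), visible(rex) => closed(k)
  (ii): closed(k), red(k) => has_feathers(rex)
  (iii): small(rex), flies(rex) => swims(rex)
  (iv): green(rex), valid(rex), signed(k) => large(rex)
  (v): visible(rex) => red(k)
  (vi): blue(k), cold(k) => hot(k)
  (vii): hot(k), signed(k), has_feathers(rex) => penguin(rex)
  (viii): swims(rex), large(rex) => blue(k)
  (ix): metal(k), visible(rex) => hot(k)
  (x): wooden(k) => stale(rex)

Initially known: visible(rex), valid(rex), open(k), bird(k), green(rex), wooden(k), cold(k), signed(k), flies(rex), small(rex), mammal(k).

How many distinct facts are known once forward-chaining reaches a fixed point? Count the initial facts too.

Round 1 fires (i), (iii), (iv), (v), (x), giving closed(k), swims(rex), large(rex), red(k), stale(rex).
Round 2 fires (ii), (viii), giving has_feathers(rex), blue(k).
Round 3 fires (vi), giving hot(k).
Round 4 fires (vii), giving penguin(rex).
Closure: {bird(k), blue(k), closed(k), cold(k), flies(rex), green(rex), has_feathers(rex), hot(k), large(rex), mammal(k), open(k), penguin(rex), red(k), signed(k), small(rex), stale(rex), swims(rex), valid(rex), visible(rex), wooden(k)} — 20 facts.

20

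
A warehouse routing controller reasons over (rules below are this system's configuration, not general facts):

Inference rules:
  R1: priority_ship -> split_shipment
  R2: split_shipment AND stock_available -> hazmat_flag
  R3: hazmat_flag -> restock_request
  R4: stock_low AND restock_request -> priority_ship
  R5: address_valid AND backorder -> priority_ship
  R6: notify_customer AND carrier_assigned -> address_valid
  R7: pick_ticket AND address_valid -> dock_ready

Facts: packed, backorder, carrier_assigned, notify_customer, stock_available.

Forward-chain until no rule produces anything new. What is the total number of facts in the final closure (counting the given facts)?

Round 1: R6 [notify_customer AND carrier_assigned -> address_valid]. New: address_valid.
Round 2: R5 [address_valid AND backorder -> priority_ship]. New: priority_ship.
Round 3: R1 [priority_ship -> split_shipment]. New: split_shipment.
Round 4: R2 [split_shipment AND stock_available -> hazmat_flag]. New: hazmat_flag.
Round 5: R3 [hazmat_flag -> restock_request]. New: restock_request.
Closure: {address_valid, backorder, carrier_assigned, hazmat_flag, notify_customer, packed, priority_ship, restock_request, split_shipment, stock_available} — 10 facts.

10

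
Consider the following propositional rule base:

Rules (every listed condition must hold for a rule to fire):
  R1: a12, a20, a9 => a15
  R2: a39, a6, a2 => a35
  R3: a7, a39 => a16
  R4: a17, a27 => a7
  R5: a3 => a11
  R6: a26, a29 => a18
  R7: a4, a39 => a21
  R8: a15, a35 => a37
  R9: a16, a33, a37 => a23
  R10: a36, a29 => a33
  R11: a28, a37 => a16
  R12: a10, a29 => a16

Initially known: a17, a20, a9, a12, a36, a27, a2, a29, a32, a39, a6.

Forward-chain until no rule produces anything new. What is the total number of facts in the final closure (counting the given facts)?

18

Round 1 — R1, R2, R4, R10, derive a15, a35, a7, a33.
Round 2 — R3, R8, derive a16, a37.
Round 3 — R9, derive a23.
Closure: {a12, a15, a16, a17, a2, a20, a23, a27, a29, a32, a33, a35, a36, a37, a39, a6, a7, a9} — 18 facts.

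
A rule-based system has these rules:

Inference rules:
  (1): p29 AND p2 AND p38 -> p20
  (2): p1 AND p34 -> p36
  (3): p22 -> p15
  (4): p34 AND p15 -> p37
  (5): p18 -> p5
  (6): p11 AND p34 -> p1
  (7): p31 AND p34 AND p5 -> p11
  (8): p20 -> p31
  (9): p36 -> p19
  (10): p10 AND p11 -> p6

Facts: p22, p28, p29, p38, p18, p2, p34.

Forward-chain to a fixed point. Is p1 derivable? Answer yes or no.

Round 1 — (1), (3), (5), derive p20, p15, p5.
Round 2 — (4), (8), derive p37, p31.
Round 3 — (7), derive p11.
Round 4 — (6), derive p1.
Round 5 — (2), derive p36.
Round 6 — (9), derive p19.
p1 appears in round 4, so it is derivable.

yes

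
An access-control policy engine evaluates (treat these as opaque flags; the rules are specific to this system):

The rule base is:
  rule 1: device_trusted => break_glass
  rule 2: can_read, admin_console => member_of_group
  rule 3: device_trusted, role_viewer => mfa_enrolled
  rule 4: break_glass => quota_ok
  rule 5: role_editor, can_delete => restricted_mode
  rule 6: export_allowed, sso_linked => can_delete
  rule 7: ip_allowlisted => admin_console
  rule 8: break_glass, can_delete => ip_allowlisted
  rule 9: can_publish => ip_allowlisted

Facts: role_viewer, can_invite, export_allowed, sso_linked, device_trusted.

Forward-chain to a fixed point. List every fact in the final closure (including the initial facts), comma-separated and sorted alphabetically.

admin_console, break_glass, can_delete, can_invite, device_trusted, export_allowed, ip_allowlisted, mfa_enrolled, quota_ok, role_viewer, sso_linked

Round 1: rule 1 [device_trusted => break_glass]; rule 3 [device_trusted, role_viewer => mfa_enrolled]; rule 6 [export_allowed, sso_linked => can_delete]. Adds break_glass, mfa_enrolled, can_delete.
Round 2: rule 4 [break_glass => quota_ok]; rule 8 [break_glass, can_delete => ip_allowlisted]. Adds quota_ok, ip_allowlisted.
Round 3: rule 7 [ip_allowlisted => admin_console]. Adds admin_console.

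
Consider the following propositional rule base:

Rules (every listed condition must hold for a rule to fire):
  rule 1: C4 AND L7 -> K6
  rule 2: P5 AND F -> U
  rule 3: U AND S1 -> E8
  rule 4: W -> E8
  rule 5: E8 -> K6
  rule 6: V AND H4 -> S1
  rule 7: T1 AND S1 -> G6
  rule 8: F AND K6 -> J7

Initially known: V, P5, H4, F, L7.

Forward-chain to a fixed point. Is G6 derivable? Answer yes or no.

no

Round 1 fires rule 2, rule 6, giving U, S1.
Round 2 fires rule 3, giving E8.
Round 3 fires rule 5, giving K6.
Round 4 fires rule 8, giving J7.
Fixed point reached. G6 is concluded only by rule 7; rule 7 needs T1 (never derived).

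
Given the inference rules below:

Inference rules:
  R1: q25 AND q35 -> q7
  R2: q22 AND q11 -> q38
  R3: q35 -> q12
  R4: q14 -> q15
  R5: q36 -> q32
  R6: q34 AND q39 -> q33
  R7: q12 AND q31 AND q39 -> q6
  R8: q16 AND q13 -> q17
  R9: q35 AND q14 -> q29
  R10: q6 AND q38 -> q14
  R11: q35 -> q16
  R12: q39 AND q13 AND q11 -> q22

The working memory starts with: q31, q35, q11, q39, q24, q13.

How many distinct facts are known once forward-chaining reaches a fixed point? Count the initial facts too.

15

Round 1 — R3, R11, R12, derive q12, q16, q22.
Round 2 — R2, R7, R8, derive q38, q6, q17.
Round 3 — R10, derive q14.
Round 4 — R4, R9, derive q15, q29.
Closure: {q11, q12, q13, q14, q15, q16, q17, q22, q24, q29, q31, q35, q38, q39, q6} — 15 facts.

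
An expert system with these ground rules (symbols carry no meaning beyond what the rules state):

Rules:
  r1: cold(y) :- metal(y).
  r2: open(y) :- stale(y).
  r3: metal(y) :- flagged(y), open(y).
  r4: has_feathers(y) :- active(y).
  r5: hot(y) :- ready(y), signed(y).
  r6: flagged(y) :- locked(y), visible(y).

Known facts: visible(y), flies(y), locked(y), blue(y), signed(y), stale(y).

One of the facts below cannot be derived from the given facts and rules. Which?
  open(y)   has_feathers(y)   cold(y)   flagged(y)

has_feathers(y)

Round 1: r2 [open(y) :- stale(y).]; r6 [flagged(y) :- locked(y), visible(y).]. Adds open(y), flagged(y).
Round 2: r3 [metal(y) :- flagged(y), open(y).]. Adds metal(y).
Round 3: r1 [cold(y) :- metal(y).]. Adds cold(y).
Derived: open(y) (round 1), flagged(y) (round 1), cold(y) (round 3). has_feathers(y) never appears in any round.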